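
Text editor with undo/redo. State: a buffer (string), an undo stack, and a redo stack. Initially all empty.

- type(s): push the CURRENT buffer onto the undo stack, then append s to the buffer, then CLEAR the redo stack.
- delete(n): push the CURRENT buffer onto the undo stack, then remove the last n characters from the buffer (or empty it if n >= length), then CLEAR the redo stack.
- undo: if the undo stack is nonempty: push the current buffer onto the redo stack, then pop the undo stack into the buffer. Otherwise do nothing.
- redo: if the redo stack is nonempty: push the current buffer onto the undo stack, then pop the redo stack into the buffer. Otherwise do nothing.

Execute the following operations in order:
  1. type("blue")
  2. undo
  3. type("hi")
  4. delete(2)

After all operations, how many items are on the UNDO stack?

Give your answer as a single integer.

After op 1 (type): buf='blue' undo_depth=1 redo_depth=0
After op 2 (undo): buf='(empty)' undo_depth=0 redo_depth=1
After op 3 (type): buf='hi' undo_depth=1 redo_depth=0
After op 4 (delete): buf='(empty)' undo_depth=2 redo_depth=0

Answer: 2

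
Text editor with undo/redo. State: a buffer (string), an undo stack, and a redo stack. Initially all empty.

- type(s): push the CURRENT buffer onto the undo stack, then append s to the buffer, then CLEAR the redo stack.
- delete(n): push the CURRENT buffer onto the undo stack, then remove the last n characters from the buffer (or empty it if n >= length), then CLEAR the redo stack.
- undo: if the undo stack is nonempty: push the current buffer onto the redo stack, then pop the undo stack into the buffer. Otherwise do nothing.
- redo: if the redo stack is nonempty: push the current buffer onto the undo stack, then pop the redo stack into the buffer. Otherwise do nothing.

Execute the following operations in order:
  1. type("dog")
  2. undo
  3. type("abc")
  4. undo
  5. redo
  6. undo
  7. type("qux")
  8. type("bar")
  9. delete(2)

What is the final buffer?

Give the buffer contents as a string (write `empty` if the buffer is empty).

After op 1 (type): buf='dog' undo_depth=1 redo_depth=0
After op 2 (undo): buf='(empty)' undo_depth=0 redo_depth=1
After op 3 (type): buf='abc' undo_depth=1 redo_depth=0
After op 4 (undo): buf='(empty)' undo_depth=0 redo_depth=1
After op 5 (redo): buf='abc' undo_depth=1 redo_depth=0
After op 6 (undo): buf='(empty)' undo_depth=0 redo_depth=1
After op 7 (type): buf='qux' undo_depth=1 redo_depth=0
After op 8 (type): buf='quxbar' undo_depth=2 redo_depth=0
After op 9 (delete): buf='quxb' undo_depth=3 redo_depth=0

Answer: quxb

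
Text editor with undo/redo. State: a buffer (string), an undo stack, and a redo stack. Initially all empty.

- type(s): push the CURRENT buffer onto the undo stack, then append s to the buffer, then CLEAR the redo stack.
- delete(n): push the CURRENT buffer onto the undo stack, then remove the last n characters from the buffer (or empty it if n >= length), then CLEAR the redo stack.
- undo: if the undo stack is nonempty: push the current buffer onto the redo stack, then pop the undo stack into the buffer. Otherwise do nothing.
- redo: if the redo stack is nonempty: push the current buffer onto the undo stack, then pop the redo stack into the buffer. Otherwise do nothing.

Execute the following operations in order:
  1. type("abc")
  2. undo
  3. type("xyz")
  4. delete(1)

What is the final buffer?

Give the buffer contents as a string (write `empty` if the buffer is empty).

Answer: xy

Derivation:
After op 1 (type): buf='abc' undo_depth=1 redo_depth=0
After op 2 (undo): buf='(empty)' undo_depth=0 redo_depth=1
After op 3 (type): buf='xyz' undo_depth=1 redo_depth=0
After op 4 (delete): buf='xy' undo_depth=2 redo_depth=0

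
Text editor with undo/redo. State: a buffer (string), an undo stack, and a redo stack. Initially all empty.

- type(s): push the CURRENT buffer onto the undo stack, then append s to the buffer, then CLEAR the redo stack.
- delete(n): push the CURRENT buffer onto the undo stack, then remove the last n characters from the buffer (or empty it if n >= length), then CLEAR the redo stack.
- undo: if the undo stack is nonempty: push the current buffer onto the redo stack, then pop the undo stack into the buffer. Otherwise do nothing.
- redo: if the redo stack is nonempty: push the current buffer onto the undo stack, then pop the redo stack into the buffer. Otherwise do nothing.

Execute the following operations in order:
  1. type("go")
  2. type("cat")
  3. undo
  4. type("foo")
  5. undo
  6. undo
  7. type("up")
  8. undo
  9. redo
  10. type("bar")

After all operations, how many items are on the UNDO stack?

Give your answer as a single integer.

After op 1 (type): buf='go' undo_depth=1 redo_depth=0
After op 2 (type): buf='gocat' undo_depth=2 redo_depth=0
After op 3 (undo): buf='go' undo_depth=1 redo_depth=1
After op 4 (type): buf='gofoo' undo_depth=2 redo_depth=0
After op 5 (undo): buf='go' undo_depth=1 redo_depth=1
After op 6 (undo): buf='(empty)' undo_depth=0 redo_depth=2
After op 7 (type): buf='up' undo_depth=1 redo_depth=0
After op 8 (undo): buf='(empty)' undo_depth=0 redo_depth=1
After op 9 (redo): buf='up' undo_depth=1 redo_depth=0
After op 10 (type): buf='upbar' undo_depth=2 redo_depth=0

Answer: 2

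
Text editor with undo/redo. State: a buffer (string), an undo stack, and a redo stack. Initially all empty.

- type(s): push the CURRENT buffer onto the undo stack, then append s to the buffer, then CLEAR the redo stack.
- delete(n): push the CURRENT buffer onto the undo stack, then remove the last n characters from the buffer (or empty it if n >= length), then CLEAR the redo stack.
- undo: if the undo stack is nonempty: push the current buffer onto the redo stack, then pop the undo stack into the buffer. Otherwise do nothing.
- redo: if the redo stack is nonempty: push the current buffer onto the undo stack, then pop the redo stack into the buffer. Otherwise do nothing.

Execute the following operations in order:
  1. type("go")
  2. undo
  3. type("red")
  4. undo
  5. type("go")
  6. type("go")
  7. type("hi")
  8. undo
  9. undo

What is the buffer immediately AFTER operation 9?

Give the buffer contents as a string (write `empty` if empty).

Answer: go

Derivation:
After op 1 (type): buf='go' undo_depth=1 redo_depth=0
After op 2 (undo): buf='(empty)' undo_depth=0 redo_depth=1
After op 3 (type): buf='red' undo_depth=1 redo_depth=0
After op 4 (undo): buf='(empty)' undo_depth=0 redo_depth=1
After op 5 (type): buf='go' undo_depth=1 redo_depth=0
After op 6 (type): buf='gogo' undo_depth=2 redo_depth=0
After op 7 (type): buf='gogohi' undo_depth=3 redo_depth=0
After op 8 (undo): buf='gogo' undo_depth=2 redo_depth=1
After op 9 (undo): buf='go' undo_depth=1 redo_depth=2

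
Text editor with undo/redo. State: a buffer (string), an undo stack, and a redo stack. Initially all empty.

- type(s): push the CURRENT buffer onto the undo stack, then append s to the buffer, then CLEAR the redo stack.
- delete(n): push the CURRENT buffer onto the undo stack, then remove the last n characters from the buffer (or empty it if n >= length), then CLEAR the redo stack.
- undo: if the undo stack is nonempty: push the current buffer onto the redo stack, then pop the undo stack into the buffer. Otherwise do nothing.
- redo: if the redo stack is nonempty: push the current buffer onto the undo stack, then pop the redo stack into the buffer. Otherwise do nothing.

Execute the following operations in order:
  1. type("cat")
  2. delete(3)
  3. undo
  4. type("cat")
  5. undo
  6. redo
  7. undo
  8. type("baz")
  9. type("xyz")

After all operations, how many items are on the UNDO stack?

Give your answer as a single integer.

After op 1 (type): buf='cat' undo_depth=1 redo_depth=0
After op 2 (delete): buf='(empty)' undo_depth=2 redo_depth=0
After op 3 (undo): buf='cat' undo_depth=1 redo_depth=1
After op 4 (type): buf='catcat' undo_depth=2 redo_depth=0
After op 5 (undo): buf='cat' undo_depth=1 redo_depth=1
After op 6 (redo): buf='catcat' undo_depth=2 redo_depth=0
After op 7 (undo): buf='cat' undo_depth=1 redo_depth=1
After op 8 (type): buf='catbaz' undo_depth=2 redo_depth=0
After op 9 (type): buf='catbazxyz' undo_depth=3 redo_depth=0

Answer: 3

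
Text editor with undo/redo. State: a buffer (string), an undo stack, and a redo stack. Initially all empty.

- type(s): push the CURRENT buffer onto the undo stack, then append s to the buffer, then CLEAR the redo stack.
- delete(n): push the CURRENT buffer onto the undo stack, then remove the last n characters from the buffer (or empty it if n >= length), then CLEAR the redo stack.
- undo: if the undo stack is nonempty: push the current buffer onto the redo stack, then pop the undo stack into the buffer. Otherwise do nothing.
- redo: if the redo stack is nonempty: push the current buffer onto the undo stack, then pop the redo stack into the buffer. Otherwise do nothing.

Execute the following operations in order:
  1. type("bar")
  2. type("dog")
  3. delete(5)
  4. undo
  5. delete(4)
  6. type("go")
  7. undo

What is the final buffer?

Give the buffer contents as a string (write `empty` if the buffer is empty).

After op 1 (type): buf='bar' undo_depth=1 redo_depth=0
After op 2 (type): buf='bardog' undo_depth=2 redo_depth=0
After op 3 (delete): buf='b' undo_depth=3 redo_depth=0
After op 4 (undo): buf='bardog' undo_depth=2 redo_depth=1
After op 5 (delete): buf='ba' undo_depth=3 redo_depth=0
After op 6 (type): buf='bago' undo_depth=4 redo_depth=0
After op 7 (undo): buf='ba' undo_depth=3 redo_depth=1

Answer: ba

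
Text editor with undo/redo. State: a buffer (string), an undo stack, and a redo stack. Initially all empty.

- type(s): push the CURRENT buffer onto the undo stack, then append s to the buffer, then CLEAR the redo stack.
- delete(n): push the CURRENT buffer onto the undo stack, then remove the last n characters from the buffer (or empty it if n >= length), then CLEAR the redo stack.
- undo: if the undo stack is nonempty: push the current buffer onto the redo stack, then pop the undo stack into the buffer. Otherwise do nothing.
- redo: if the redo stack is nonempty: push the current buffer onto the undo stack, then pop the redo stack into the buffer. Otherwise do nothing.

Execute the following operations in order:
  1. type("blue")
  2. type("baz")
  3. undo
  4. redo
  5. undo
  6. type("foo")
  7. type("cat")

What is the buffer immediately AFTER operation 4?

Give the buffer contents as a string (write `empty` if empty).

Answer: bluebaz

Derivation:
After op 1 (type): buf='blue' undo_depth=1 redo_depth=0
After op 2 (type): buf='bluebaz' undo_depth=2 redo_depth=0
After op 3 (undo): buf='blue' undo_depth=1 redo_depth=1
After op 4 (redo): buf='bluebaz' undo_depth=2 redo_depth=0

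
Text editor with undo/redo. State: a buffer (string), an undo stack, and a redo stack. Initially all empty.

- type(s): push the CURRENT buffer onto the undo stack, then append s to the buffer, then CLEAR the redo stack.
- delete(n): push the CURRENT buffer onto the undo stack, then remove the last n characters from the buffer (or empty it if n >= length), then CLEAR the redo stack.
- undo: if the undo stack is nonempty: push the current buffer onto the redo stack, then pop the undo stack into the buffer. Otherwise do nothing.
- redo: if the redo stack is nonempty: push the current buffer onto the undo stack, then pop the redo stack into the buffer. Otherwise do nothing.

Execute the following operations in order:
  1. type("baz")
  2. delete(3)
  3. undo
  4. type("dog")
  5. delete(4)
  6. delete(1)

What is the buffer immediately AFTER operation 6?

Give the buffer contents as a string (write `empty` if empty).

After op 1 (type): buf='baz' undo_depth=1 redo_depth=0
After op 2 (delete): buf='(empty)' undo_depth=2 redo_depth=0
After op 3 (undo): buf='baz' undo_depth=1 redo_depth=1
After op 4 (type): buf='bazdog' undo_depth=2 redo_depth=0
After op 5 (delete): buf='ba' undo_depth=3 redo_depth=0
After op 6 (delete): buf='b' undo_depth=4 redo_depth=0

Answer: b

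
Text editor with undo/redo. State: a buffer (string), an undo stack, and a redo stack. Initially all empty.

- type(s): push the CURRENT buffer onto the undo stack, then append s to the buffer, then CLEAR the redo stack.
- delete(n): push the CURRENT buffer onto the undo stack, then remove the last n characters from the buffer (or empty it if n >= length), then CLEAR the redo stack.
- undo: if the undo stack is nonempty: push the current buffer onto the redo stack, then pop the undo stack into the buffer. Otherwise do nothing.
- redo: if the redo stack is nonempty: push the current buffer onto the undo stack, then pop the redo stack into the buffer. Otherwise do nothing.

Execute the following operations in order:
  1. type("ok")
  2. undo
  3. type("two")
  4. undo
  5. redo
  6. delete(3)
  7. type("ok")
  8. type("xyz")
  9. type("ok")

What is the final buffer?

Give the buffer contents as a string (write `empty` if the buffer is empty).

Answer: okxyzok

Derivation:
After op 1 (type): buf='ok' undo_depth=1 redo_depth=0
After op 2 (undo): buf='(empty)' undo_depth=0 redo_depth=1
After op 3 (type): buf='two' undo_depth=1 redo_depth=0
After op 4 (undo): buf='(empty)' undo_depth=0 redo_depth=1
After op 5 (redo): buf='two' undo_depth=1 redo_depth=0
After op 6 (delete): buf='(empty)' undo_depth=2 redo_depth=0
After op 7 (type): buf='ok' undo_depth=3 redo_depth=0
After op 8 (type): buf='okxyz' undo_depth=4 redo_depth=0
After op 9 (type): buf='okxyzok' undo_depth=5 redo_depth=0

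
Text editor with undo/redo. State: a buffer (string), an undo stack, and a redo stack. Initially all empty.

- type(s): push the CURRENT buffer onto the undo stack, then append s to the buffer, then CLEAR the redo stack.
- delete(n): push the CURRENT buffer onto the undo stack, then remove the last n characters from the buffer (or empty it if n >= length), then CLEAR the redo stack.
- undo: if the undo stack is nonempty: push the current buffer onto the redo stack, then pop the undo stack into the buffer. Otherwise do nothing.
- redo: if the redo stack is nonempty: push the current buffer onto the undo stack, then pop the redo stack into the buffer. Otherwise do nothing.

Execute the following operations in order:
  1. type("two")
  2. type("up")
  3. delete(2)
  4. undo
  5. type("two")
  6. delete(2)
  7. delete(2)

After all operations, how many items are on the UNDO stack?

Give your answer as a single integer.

After op 1 (type): buf='two' undo_depth=1 redo_depth=0
After op 2 (type): buf='twoup' undo_depth=2 redo_depth=0
After op 3 (delete): buf='two' undo_depth=3 redo_depth=0
After op 4 (undo): buf='twoup' undo_depth=2 redo_depth=1
After op 5 (type): buf='twouptwo' undo_depth=3 redo_depth=0
After op 6 (delete): buf='twoupt' undo_depth=4 redo_depth=0
After op 7 (delete): buf='twou' undo_depth=5 redo_depth=0

Answer: 5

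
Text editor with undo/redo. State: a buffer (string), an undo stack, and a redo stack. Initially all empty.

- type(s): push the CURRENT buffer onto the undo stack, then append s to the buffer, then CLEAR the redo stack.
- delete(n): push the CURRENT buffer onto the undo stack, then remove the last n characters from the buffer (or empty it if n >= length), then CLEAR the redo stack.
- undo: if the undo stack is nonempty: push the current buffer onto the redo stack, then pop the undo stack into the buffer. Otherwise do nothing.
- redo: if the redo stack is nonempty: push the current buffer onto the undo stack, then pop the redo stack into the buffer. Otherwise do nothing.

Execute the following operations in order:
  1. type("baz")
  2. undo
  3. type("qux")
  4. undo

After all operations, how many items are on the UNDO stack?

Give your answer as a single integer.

After op 1 (type): buf='baz' undo_depth=1 redo_depth=0
After op 2 (undo): buf='(empty)' undo_depth=0 redo_depth=1
After op 3 (type): buf='qux' undo_depth=1 redo_depth=0
After op 4 (undo): buf='(empty)' undo_depth=0 redo_depth=1

Answer: 0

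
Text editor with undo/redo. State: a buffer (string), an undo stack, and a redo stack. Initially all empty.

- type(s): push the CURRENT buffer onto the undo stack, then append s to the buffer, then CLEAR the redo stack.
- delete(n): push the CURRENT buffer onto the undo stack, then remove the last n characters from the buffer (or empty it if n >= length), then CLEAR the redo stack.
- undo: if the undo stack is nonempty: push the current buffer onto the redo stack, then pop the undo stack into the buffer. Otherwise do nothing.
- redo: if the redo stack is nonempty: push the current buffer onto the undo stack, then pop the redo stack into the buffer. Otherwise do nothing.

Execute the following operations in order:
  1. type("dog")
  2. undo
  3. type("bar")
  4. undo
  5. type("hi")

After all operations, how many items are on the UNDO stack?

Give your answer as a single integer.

After op 1 (type): buf='dog' undo_depth=1 redo_depth=0
After op 2 (undo): buf='(empty)' undo_depth=0 redo_depth=1
After op 3 (type): buf='bar' undo_depth=1 redo_depth=0
After op 4 (undo): buf='(empty)' undo_depth=0 redo_depth=1
After op 5 (type): buf='hi' undo_depth=1 redo_depth=0

Answer: 1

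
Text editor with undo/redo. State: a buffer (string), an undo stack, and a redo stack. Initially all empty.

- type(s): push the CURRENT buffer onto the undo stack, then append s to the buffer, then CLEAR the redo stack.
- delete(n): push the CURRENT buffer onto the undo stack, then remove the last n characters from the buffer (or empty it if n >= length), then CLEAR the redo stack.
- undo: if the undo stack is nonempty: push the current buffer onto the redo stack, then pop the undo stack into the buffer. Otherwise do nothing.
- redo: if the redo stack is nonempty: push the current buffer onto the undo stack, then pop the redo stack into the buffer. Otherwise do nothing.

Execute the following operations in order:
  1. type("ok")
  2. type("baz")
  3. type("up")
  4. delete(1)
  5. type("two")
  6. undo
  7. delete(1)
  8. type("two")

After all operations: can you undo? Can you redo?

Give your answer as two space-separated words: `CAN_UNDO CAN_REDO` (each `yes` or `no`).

Answer: yes no

Derivation:
After op 1 (type): buf='ok' undo_depth=1 redo_depth=0
After op 2 (type): buf='okbaz' undo_depth=2 redo_depth=0
After op 3 (type): buf='okbazup' undo_depth=3 redo_depth=0
After op 4 (delete): buf='okbazu' undo_depth=4 redo_depth=0
After op 5 (type): buf='okbazutwo' undo_depth=5 redo_depth=0
After op 6 (undo): buf='okbazu' undo_depth=4 redo_depth=1
After op 7 (delete): buf='okbaz' undo_depth=5 redo_depth=0
After op 8 (type): buf='okbaztwo' undo_depth=6 redo_depth=0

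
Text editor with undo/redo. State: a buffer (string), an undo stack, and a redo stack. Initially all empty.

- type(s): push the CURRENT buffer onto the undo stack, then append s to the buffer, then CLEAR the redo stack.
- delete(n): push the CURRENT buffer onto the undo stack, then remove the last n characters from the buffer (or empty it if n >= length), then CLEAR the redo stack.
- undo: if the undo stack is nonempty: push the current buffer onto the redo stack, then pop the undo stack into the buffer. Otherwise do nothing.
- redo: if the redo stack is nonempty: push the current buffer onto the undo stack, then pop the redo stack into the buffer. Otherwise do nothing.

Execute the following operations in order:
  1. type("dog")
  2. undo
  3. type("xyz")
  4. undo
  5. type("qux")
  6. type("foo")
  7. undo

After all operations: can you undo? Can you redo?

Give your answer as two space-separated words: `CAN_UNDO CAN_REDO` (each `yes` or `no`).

After op 1 (type): buf='dog' undo_depth=1 redo_depth=0
After op 2 (undo): buf='(empty)' undo_depth=0 redo_depth=1
After op 3 (type): buf='xyz' undo_depth=1 redo_depth=0
After op 4 (undo): buf='(empty)' undo_depth=0 redo_depth=1
After op 5 (type): buf='qux' undo_depth=1 redo_depth=0
After op 6 (type): buf='quxfoo' undo_depth=2 redo_depth=0
After op 7 (undo): buf='qux' undo_depth=1 redo_depth=1

Answer: yes yes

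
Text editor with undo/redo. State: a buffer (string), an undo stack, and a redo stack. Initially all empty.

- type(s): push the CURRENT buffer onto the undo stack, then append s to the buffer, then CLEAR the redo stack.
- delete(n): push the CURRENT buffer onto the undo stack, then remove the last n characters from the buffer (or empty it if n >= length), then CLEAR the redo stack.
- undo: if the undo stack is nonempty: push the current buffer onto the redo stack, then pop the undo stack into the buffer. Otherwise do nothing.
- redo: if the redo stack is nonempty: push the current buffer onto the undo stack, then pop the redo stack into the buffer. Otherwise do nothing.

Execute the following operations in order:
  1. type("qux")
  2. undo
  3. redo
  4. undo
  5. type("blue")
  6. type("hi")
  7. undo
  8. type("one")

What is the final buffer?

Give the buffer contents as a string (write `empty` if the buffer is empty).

After op 1 (type): buf='qux' undo_depth=1 redo_depth=0
After op 2 (undo): buf='(empty)' undo_depth=0 redo_depth=1
After op 3 (redo): buf='qux' undo_depth=1 redo_depth=0
After op 4 (undo): buf='(empty)' undo_depth=0 redo_depth=1
After op 5 (type): buf='blue' undo_depth=1 redo_depth=0
After op 6 (type): buf='bluehi' undo_depth=2 redo_depth=0
After op 7 (undo): buf='blue' undo_depth=1 redo_depth=1
After op 8 (type): buf='blueone' undo_depth=2 redo_depth=0

Answer: blueone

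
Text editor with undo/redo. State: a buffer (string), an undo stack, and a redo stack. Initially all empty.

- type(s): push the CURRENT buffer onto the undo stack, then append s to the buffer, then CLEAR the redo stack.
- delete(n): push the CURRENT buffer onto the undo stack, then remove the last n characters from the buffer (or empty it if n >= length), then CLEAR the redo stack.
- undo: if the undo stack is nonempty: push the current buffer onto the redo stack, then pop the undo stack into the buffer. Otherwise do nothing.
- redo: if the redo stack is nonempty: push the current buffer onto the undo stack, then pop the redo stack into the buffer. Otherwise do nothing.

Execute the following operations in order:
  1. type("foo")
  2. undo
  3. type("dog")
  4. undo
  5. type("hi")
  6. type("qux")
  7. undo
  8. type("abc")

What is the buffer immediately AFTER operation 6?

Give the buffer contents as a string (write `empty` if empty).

After op 1 (type): buf='foo' undo_depth=1 redo_depth=0
After op 2 (undo): buf='(empty)' undo_depth=0 redo_depth=1
After op 3 (type): buf='dog' undo_depth=1 redo_depth=0
After op 4 (undo): buf='(empty)' undo_depth=0 redo_depth=1
After op 5 (type): buf='hi' undo_depth=1 redo_depth=0
After op 6 (type): buf='hiqux' undo_depth=2 redo_depth=0

Answer: hiqux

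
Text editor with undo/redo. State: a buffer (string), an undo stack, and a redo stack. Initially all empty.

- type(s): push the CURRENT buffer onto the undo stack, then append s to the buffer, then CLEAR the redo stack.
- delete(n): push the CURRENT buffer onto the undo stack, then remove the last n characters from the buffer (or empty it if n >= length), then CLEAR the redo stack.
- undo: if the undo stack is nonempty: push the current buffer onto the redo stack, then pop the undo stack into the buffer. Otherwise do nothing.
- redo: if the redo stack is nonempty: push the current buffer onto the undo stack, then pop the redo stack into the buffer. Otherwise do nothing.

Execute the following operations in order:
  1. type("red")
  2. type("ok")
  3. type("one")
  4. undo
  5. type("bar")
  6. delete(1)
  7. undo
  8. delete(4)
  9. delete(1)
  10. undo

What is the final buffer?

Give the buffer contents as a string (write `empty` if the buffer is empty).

Answer: redo

Derivation:
After op 1 (type): buf='red' undo_depth=1 redo_depth=0
After op 2 (type): buf='redok' undo_depth=2 redo_depth=0
After op 3 (type): buf='redokone' undo_depth=3 redo_depth=0
After op 4 (undo): buf='redok' undo_depth=2 redo_depth=1
After op 5 (type): buf='redokbar' undo_depth=3 redo_depth=0
After op 6 (delete): buf='redokba' undo_depth=4 redo_depth=0
After op 7 (undo): buf='redokbar' undo_depth=3 redo_depth=1
After op 8 (delete): buf='redo' undo_depth=4 redo_depth=0
After op 9 (delete): buf='red' undo_depth=5 redo_depth=0
After op 10 (undo): buf='redo' undo_depth=4 redo_depth=1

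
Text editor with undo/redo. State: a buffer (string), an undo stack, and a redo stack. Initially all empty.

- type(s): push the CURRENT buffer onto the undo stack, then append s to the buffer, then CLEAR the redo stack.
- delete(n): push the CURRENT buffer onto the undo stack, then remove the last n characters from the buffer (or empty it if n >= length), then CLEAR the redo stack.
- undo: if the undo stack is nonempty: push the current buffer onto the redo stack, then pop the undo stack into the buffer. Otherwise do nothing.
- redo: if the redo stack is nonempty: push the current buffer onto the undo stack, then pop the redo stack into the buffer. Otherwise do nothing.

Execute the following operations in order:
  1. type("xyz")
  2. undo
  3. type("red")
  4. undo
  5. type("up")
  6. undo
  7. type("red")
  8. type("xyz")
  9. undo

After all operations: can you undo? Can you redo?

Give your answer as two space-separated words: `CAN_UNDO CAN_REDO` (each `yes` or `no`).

After op 1 (type): buf='xyz' undo_depth=1 redo_depth=0
After op 2 (undo): buf='(empty)' undo_depth=0 redo_depth=1
After op 3 (type): buf='red' undo_depth=1 redo_depth=0
After op 4 (undo): buf='(empty)' undo_depth=0 redo_depth=1
After op 5 (type): buf='up' undo_depth=1 redo_depth=0
After op 6 (undo): buf='(empty)' undo_depth=0 redo_depth=1
After op 7 (type): buf='red' undo_depth=1 redo_depth=0
After op 8 (type): buf='redxyz' undo_depth=2 redo_depth=0
After op 9 (undo): buf='red' undo_depth=1 redo_depth=1

Answer: yes yes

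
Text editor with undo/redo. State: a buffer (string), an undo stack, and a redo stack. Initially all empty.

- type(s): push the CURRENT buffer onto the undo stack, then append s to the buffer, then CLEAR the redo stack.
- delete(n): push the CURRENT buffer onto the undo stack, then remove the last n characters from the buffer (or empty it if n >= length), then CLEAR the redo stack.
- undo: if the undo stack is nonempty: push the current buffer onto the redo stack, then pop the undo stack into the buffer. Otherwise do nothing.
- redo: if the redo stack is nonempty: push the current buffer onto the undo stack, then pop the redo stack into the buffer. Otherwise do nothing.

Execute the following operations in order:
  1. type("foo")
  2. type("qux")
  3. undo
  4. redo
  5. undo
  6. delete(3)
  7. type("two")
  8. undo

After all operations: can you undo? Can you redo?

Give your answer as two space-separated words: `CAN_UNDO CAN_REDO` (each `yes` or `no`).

After op 1 (type): buf='foo' undo_depth=1 redo_depth=0
After op 2 (type): buf='fooqux' undo_depth=2 redo_depth=0
After op 3 (undo): buf='foo' undo_depth=1 redo_depth=1
After op 4 (redo): buf='fooqux' undo_depth=2 redo_depth=0
After op 5 (undo): buf='foo' undo_depth=1 redo_depth=1
After op 6 (delete): buf='(empty)' undo_depth=2 redo_depth=0
After op 7 (type): buf='two' undo_depth=3 redo_depth=0
After op 8 (undo): buf='(empty)' undo_depth=2 redo_depth=1

Answer: yes yes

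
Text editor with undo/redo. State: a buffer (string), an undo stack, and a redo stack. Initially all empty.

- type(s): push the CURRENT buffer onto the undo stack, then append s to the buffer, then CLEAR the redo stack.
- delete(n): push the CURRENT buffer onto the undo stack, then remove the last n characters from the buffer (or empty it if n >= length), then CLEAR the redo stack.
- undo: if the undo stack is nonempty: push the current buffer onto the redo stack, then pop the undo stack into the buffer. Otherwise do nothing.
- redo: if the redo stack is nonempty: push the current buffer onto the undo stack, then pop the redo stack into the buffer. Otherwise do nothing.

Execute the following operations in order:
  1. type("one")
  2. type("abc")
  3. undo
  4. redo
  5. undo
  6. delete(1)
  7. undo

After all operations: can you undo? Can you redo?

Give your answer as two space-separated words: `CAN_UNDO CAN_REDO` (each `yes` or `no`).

After op 1 (type): buf='one' undo_depth=1 redo_depth=0
After op 2 (type): buf='oneabc' undo_depth=2 redo_depth=0
After op 3 (undo): buf='one' undo_depth=1 redo_depth=1
After op 4 (redo): buf='oneabc' undo_depth=2 redo_depth=0
After op 5 (undo): buf='one' undo_depth=1 redo_depth=1
After op 6 (delete): buf='on' undo_depth=2 redo_depth=0
After op 7 (undo): buf='one' undo_depth=1 redo_depth=1

Answer: yes yes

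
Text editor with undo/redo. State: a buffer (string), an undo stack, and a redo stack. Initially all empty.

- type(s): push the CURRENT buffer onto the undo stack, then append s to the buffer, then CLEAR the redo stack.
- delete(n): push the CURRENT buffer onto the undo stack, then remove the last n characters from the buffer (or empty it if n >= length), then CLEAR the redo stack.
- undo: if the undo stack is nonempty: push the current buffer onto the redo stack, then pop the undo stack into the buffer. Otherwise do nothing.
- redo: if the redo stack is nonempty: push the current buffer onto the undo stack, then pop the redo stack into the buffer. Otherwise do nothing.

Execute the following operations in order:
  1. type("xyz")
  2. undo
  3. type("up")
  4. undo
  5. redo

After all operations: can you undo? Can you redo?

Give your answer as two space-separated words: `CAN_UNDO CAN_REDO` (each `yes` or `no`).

After op 1 (type): buf='xyz' undo_depth=1 redo_depth=0
After op 2 (undo): buf='(empty)' undo_depth=0 redo_depth=1
After op 3 (type): buf='up' undo_depth=1 redo_depth=0
After op 4 (undo): buf='(empty)' undo_depth=0 redo_depth=1
After op 5 (redo): buf='up' undo_depth=1 redo_depth=0

Answer: yes no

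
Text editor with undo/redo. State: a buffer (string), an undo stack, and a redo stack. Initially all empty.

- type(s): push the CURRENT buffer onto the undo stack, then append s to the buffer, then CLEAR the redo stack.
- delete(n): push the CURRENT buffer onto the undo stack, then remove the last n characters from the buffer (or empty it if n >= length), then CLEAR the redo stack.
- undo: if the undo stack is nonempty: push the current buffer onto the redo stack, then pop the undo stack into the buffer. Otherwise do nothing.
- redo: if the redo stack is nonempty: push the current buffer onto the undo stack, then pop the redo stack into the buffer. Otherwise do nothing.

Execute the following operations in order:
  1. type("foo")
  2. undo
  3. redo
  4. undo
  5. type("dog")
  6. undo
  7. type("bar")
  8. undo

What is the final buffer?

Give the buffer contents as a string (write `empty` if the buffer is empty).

Answer: empty

Derivation:
After op 1 (type): buf='foo' undo_depth=1 redo_depth=0
After op 2 (undo): buf='(empty)' undo_depth=0 redo_depth=1
After op 3 (redo): buf='foo' undo_depth=1 redo_depth=0
After op 4 (undo): buf='(empty)' undo_depth=0 redo_depth=1
After op 5 (type): buf='dog' undo_depth=1 redo_depth=0
After op 6 (undo): buf='(empty)' undo_depth=0 redo_depth=1
After op 7 (type): buf='bar' undo_depth=1 redo_depth=0
After op 8 (undo): buf='(empty)' undo_depth=0 redo_depth=1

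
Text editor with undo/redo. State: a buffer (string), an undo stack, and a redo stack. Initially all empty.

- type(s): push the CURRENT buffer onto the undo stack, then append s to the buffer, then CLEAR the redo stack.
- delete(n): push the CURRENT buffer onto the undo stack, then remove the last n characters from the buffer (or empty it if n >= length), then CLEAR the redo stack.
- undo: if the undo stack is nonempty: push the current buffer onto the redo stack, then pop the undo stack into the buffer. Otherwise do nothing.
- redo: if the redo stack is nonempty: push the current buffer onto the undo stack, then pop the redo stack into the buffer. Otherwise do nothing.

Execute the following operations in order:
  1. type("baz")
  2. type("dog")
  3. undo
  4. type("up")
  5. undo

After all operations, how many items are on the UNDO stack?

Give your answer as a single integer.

Answer: 1

Derivation:
After op 1 (type): buf='baz' undo_depth=1 redo_depth=0
After op 2 (type): buf='bazdog' undo_depth=2 redo_depth=0
After op 3 (undo): buf='baz' undo_depth=1 redo_depth=1
After op 4 (type): buf='bazup' undo_depth=2 redo_depth=0
After op 5 (undo): buf='baz' undo_depth=1 redo_depth=1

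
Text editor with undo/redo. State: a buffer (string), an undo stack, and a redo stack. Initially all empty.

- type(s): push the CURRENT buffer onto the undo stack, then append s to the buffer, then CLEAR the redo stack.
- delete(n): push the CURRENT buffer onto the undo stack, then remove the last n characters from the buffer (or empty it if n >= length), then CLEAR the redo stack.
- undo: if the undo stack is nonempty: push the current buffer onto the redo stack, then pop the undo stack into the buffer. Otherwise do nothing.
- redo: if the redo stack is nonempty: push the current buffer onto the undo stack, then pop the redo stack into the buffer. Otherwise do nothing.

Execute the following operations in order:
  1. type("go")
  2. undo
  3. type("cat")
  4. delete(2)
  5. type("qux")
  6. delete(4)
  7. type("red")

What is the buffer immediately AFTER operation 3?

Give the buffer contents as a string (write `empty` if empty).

After op 1 (type): buf='go' undo_depth=1 redo_depth=0
After op 2 (undo): buf='(empty)' undo_depth=0 redo_depth=1
After op 3 (type): buf='cat' undo_depth=1 redo_depth=0

Answer: cat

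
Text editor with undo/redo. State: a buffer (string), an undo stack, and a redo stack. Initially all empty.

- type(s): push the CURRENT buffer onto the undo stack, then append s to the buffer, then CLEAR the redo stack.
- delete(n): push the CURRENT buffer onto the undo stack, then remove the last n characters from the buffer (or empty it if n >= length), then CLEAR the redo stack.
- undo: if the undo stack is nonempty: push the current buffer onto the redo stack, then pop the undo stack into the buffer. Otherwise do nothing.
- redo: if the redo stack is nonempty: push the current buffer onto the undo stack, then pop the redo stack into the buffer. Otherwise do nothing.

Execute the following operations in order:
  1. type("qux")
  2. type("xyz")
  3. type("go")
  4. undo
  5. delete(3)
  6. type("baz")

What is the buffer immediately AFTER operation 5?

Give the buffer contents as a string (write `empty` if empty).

Answer: qux

Derivation:
After op 1 (type): buf='qux' undo_depth=1 redo_depth=0
After op 2 (type): buf='quxxyz' undo_depth=2 redo_depth=0
After op 3 (type): buf='quxxyzgo' undo_depth=3 redo_depth=0
After op 4 (undo): buf='quxxyz' undo_depth=2 redo_depth=1
After op 5 (delete): buf='qux' undo_depth=3 redo_depth=0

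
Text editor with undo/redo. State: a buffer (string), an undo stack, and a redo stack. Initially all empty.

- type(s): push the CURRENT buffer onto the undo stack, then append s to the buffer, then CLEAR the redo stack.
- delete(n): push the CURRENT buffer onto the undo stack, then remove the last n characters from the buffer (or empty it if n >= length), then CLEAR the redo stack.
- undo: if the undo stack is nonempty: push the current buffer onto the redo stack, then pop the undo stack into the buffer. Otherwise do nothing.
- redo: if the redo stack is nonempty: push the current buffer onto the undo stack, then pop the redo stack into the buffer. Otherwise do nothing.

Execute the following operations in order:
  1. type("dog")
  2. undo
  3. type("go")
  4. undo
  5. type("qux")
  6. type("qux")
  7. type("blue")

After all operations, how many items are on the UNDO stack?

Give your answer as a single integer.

Answer: 3

Derivation:
After op 1 (type): buf='dog' undo_depth=1 redo_depth=0
After op 2 (undo): buf='(empty)' undo_depth=0 redo_depth=1
After op 3 (type): buf='go' undo_depth=1 redo_depth=0
After op 4 (undo): buf='(empty)' undo_depth=0 redo_depth=1
After op 5 (type): buf='qux' undo_depth=1 redo_depth=0
After op 6 (type): buf='quxqux' undo_depth=2 redo_depth=0
After op 7 (type): buf='quxquxblue' undo_depth=3 redo_depth=0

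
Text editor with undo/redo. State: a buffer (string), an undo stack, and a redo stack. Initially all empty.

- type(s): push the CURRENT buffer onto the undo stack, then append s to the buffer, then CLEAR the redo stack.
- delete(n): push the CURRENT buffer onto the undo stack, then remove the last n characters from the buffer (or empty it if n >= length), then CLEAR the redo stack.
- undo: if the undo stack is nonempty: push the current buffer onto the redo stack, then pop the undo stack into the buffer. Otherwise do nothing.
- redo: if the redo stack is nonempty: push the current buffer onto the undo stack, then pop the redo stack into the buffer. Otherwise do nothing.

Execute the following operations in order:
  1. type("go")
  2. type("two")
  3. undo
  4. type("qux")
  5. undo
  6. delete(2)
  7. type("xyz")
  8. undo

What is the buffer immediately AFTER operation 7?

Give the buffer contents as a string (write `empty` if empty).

Answer: xyz

Derivation:
After op 1 (type): buf='go' undo_depth=1 redo_depth=0
After op 2 (type): buf='gotwo' undo_depth=2 redo_depth=0
After op 3 (undo): buf='go' undo_depth=1 redo_depth=1
After op 4 (type): buf='goqux' undo_depth=2 redo_depth=0
After op 5 (undo): buf='go' undo_depth=1 redo_depth=1
After op 6 (delete): buf='(empty)' undo_depth=2 redo_depth=0
After op 7 (type): buf='xyz' undo_depth=3 redo_depth=0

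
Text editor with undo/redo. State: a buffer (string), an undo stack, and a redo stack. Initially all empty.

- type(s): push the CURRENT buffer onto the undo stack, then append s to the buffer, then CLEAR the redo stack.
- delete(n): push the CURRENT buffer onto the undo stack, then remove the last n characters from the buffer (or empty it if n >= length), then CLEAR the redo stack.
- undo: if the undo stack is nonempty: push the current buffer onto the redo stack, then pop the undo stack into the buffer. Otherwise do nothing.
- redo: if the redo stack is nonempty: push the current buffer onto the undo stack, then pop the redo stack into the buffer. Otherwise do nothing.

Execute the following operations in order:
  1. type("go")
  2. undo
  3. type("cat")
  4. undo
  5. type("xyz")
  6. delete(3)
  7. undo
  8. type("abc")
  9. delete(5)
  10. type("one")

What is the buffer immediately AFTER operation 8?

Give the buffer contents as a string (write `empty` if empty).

After op 1 (type): buf='go' undo_depth=1 redo_depth=0
After op 2 (undo): buf='(empty)' undo_depth=0 redo_depth=1
After op 3 (type): buf='cat' undo_depth=1 redo_depth=0
After op 4 (undo): buf='(empty)' undo_depth=0 redo_depth=1
After op 5 (type): buf='xyz' undo_depth=1 redo_depth=0
After op 6 (delete): buf='(empty)' undo_depth=2 redo_depth=0
After op 7 (undo): buf='xyz' undo_depth=1 redo_depth=1
After op 8 (type): buf='xyzabc' undo_depth=2 redo_depth=0

Answer: xyzabc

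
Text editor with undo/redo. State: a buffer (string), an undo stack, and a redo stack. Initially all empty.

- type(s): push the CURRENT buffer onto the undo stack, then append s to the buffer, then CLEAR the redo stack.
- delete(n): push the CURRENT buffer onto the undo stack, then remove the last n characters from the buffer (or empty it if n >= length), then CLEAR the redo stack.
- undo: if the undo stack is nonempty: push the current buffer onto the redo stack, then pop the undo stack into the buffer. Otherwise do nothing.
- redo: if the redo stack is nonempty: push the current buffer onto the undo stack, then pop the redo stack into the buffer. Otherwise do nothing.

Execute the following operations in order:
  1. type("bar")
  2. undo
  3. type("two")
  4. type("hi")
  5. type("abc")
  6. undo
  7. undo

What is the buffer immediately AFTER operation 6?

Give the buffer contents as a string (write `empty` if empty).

Answer: twohi

Derivation:
After op 1 (type): buf='bar' undo_depth=1 redo_depth=0
After op 2 (undo): buf='(empty)' undo_depth=0 redo_depth=1
After op 3 (type): buf='two' undo_depth=1 redo_depth=0
After op 4 (type): buf='twohi' undo_depth=2 redo_depth=0
After op 5 (type): buf='twohiabc' undo_depth=3 redo_depth=0
After op 6 (undo): buf='twohi' undo_depth=2 redo_depth=1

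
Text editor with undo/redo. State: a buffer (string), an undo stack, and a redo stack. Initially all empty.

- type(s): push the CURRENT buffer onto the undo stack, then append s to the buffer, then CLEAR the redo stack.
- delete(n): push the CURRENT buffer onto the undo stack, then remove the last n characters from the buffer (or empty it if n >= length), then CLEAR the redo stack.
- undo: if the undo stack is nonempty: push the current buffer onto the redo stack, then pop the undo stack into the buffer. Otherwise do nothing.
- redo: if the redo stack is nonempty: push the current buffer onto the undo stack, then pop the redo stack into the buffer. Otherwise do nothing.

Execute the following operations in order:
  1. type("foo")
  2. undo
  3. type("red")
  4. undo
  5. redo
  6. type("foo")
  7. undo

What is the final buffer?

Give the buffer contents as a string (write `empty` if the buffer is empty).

After op 1 (type): buf='foo' undo_depth=1 redo_depth=0
After op 2 (undo): buf='(empty)' undo_depth=0 redo_depth=1
After op 3 (type): buf='red' undo_depth=1 redo_depth=0
After op 4 (undo): buf='(empty)' undo_depth=0 redo_depth=1
After op 5 (redo): buf='red' undo_depth=1 redo_depth=0
After op 6 (type): buf='redfoo' undo_depth=2 redo_depth=0
After op 7 (undo): buf='red' undo_depth=1 redo_depth=1

Answer: red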